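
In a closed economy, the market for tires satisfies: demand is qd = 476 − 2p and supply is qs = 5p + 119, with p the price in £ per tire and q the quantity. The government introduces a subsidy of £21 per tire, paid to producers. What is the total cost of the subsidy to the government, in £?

Government outlay = £8484.

Before the subsidy: set 476 − 2p = 5p + 119 → p* = £51, q* = 374.
With a per-unit subsidy paid to producers, each receives p + 21 per unit sold, so supply becomes qs = 5(p + 21) + 119.
New equilibrium: consumers pay £36, producers receive £57, q = 404. (Wedge: pb − ps = −21.)
Outlay = t · Q = 21 · 404 = £8484.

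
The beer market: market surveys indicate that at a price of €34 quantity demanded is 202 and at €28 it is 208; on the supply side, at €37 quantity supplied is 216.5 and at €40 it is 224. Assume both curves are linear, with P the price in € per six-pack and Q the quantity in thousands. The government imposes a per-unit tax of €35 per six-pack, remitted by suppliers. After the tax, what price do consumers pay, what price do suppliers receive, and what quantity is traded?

Consumers pay €57; suppliers receive €22; quantity = 179.

Demand slope: (208 − 202)/(28 − 34) = -1, so Qd = 236 − P.
Supply slope: (224 − 216.5)/(40 − 37) = 2.5, so Qs = 2.5P + 124.
Before the tax: set 236 − P = 2.5P + 124 → P* = €32, Q* = 204.
With the tax collected from suppliers, supply shifts: Qs = 2.5(P − 35) + 124.
Solving gives Q = 179 with consumers paying €57 and suppliers receiving €22 (the €35 wedge).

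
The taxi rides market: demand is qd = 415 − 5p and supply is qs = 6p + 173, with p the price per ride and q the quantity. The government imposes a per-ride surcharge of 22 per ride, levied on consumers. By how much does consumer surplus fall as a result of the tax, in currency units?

Consumer surplus falls by 3300.

Before the tax: set 415 − 5p = 6p + 173 → p* = 22, q* = 305.
With the tax collected from consumers, demand (in seller-price terms) shifts: qd = 415 − 5(p + 22).
Solving gives q = 245 with consumers paying 34 and sellers receiving 12 (the 22 wedge).
ΔCS is the trapezoid between Q = 245 and Q = 305 of height 12: ½ · (305 + 245) · 12 = 3300.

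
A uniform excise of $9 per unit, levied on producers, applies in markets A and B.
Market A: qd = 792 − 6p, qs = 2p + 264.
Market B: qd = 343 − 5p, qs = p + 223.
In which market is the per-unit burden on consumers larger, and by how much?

Market A, by $0.75.

Market A: pre-tax p* = $66, q* = 396; post-tax q = 382.5; per-unit burden on consumers = $2.25.
Market B: pre-tax p* = $20, q* = 243; post-tax q = 235.5; per-unit burden on consumers = $1.5.
Difference: $2.25 vs $1.5 → market A is larger by $0.75.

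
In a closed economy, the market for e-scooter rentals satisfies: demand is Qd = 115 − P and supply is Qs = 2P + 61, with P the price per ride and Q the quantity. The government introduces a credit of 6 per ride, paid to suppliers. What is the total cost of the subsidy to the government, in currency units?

Government outlay = 606.

Without the subsidy, 115 − P = 2P + 61 gives 3P = 54, so P* = 18 and Q* = 97.
With a per-unit subsidy paid to suppliers, each receives P + 6 per unit sold, so supply becomes Qs = 2(P + 6) + 61.
Solving gives Q = 101 with consumers paying 14 and suppliers receiving 20 (the 6 wedge).
Outlay = t · Q = 6 · 101 = 606.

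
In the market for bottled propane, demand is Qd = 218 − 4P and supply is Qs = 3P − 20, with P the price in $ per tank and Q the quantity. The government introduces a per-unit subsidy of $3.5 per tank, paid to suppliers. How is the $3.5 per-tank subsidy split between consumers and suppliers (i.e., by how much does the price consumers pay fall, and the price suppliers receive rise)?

Consumers gain $1.5 per tank; suppliers gain $2 per tank.

Before the subsidy: set 218 − 4P = 3P − 20 → P* = $34, Q* = 82.
With a per-unit subsidy paid to suppliers, each receives P + 3.5 per unit sold, so supply becomes Qs = 3(P + 3.5) − 20.
New equilibrium: consumers pay $32.5, suppliers receive $36, Q = 88. (Wedge: Pb − Ps = −3.5.)
Gain to consumers: $1.5; to suppliers: $2. (They sum to $3.5.)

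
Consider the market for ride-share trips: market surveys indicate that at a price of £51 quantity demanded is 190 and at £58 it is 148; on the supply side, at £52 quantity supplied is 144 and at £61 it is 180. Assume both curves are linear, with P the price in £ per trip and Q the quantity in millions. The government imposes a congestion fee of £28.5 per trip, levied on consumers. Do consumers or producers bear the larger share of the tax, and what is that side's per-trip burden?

Producers bear the larger share: £17.1 per trip.

Demand slope: (148 − 190)/(58 − 51) = -6, so Qd = 496 − 6P.
Supply slope: (180 − 144)/(61 − 52) = 4, so Qs = 4P − 64.
Without the tax, 496 − 6P = 4P − 64 gives 10P = 560, so P* = £56 and Q* = 160.
With the tax collected from consumers, demand (in seller-price terms) shifts: Qd = 496 − 6(P + 28.5).
Solving gives Q = 91.6 with consumers paying £67.4 and producers receiving £38.9 (the £28.5 wedge).
Per-trip burden: consumers £11.4, producers £17.1.
Producers take the larger share because supply is less price-elastic here (demand slope 6 vs supply slope 4).
The less price-elastic side of the market bears the larger share of a per-unit tax.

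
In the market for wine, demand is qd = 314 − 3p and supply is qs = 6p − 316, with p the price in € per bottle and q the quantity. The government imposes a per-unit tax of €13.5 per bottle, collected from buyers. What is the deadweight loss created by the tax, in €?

Without the tax, 314 − 3p = 6p − 316 gives 9p = 630, so p* = €70 and q* = 104.
With the tax collected from buyers, demand (in seller-price terms) shifts: qd = 314 − 3(p + 13.5).
Solving gives q = 77 with buyers paying €79 and suppliers receiving €65.5 (the €13.5 wedge).
Quantity falls by |ΔQ| = |104 − 77| = 27.
DWL = ½ · t · |ΔQ| = ½ · 13.5 · 27 = €182.25.

Deadweight loss = €182.25.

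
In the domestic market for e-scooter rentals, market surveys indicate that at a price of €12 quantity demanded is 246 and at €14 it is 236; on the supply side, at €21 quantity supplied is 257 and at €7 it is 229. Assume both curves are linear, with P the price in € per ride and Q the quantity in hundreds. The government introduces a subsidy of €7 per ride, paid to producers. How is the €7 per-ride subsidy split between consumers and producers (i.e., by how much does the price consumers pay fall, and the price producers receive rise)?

Demand slope: (236 − 246)/(14 − 12) = -5, so Qd = 306 − 5P.
Supply slope: (229 − 257)/(7 − 21) = 2, so Qs = 2P + 215.
Without the subsidy, 306 − 5P = 2P + 215 gives 7P = 91, so P* = €13 and Q* = 241.
With a per-unit subsidy paid to producers, each receives P + 7 per unit sold, so supply becomes Qs = 2(P + 7) + 215.
New equilibrium: consumers pay €11, producers receive €18, Q = 251. (Wedge: Pb − Ps = −7.)
Gain to consumers: €2; to producers: €5. (They sum to €7.)

Consumers gain €2 per ride; producers gain €5 per ride.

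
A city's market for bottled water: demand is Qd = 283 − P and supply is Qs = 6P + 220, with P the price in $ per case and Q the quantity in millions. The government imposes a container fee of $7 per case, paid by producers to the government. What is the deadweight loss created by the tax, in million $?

Without the tax, 283 − P = 6P + 220 gives 7P = 63, so P* = $9 and Q* = 274.
With the tax collected from producers, supply shifts: Qs = 6(P − 7) + 220.
New equilibrium: buyers pay $15, producers receive $8, Q = 268. (Wedge: Pb − Ps = 7.)
Quantity falls by |ΔQ| = |274 − 268| = 6.
DWL = ½ · t · |ΔQ| = ½ · 7 · 6 = $21.

Deadweight loss = $21 million.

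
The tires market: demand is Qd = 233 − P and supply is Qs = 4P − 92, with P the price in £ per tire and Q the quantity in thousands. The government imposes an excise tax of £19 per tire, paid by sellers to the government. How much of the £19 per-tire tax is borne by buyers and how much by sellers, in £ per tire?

Buyers bear £15.2 per tire; sellers bear £3.8 per tire.

Before the tax: set 233 − P = 4P − 92 → P* = £65, Q* = 168.
With the tax collected from sellers, supply shifts: Qs = 4(P − 19) − 92.
Solving gives Q = 152.8 with buyers paying £80.2 and sellers receiving £61.2 (the £19 wedge).
Burden on buyers: £15.2; on sellers: £3.8. (They sum to £19.)
The less price-elastic side of the market bears the larger share of a per-unit tax.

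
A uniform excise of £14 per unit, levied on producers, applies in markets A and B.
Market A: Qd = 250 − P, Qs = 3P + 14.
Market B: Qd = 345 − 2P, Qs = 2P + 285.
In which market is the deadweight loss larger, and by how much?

Market A: pre-tax P* = £59, Q* = 191; post-tax Q = 180.5; deadweight loss = £73.5.
Market B: pre-tax P* = £15, Q* = 315; post-tax Q = 301; deadweight loss = £98.
Difference: £73.5 vs £98 → market B is larger by £24.5.

Market B, by £24.5.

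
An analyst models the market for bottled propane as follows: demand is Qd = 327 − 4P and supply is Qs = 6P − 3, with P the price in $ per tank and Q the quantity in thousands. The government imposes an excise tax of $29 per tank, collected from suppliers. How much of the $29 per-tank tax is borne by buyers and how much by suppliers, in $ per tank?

Buyers bear $17.4 per tank; suppliers bear $11.6 per tank.

Without the tax, 327 − 4P = 6P − 3 gives 10P = 330, so P* = $33 and Q* = 195.
With the tax collected from suppliers, supply shifts: Qs = 6(P − 29) − 3.
Solving gives Q = 125.4 with buyers paying $50.4 and suppliers receiving $21.4 (the $29 wedge).
Burden on buyers: $17.4; on suppliers: $11.6. (They sum to $29.)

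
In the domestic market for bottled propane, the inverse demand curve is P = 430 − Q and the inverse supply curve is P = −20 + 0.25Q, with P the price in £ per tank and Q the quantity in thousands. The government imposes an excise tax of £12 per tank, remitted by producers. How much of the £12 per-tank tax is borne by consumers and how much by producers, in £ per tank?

Rewrite in direct form: Qd = 430 − P and Qs = 4P + 80.
Without the tax, 430 − P = 4P + 80 gives 5P = 350, so P* = £70 and Q* = 360.
With the tax collected from producers, supply shifts: Qs = 4(P − 12) + 80.
Solving gives Q = 350.4 with consumers paying £79.6 and producers receiving £67.6 (the £12 wedge).
Burden on consumers: £9.6; on producers: £2.4. (They sum to £12.)

Consumers bear £9.6 per tank; producers bear £2.4 per tank.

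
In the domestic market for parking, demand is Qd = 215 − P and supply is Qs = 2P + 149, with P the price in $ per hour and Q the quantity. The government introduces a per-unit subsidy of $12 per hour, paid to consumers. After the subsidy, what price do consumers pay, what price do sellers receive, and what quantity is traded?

Before the subsidy: set 215 − P = 2P + 149 → P* = $22, Q* = 193.
With a per-unit subsidy paid to consumers, each effectively pays P − 12, so demand becomes Qd = 215 − (P − 12).
New equilibrium: consumers pay $14, sellers receive $26, Q = 201. (Wedge: Pb − Ps = −12.)

Consumers pay $14; sellers receive $26; quantity = 201.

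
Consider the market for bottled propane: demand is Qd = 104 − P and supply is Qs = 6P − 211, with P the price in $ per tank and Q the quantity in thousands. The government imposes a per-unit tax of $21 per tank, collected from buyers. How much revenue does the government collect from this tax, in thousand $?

Without the tax, 104 − P = 6P − 211 gives 7P = 315, so P* = $45 and Q* = 59.
With the tax collected from buyers, demand (in seller-price terms) shifts: Qd = 104 − (P + 21).
New equilibrium: buyers pay $63, producers receive $42, Q = 41. (Wedge: Pb − Ps = 21.)
Revenue = t · Q = 21 · 41 = $861.

Tax revenue = $861 thousand.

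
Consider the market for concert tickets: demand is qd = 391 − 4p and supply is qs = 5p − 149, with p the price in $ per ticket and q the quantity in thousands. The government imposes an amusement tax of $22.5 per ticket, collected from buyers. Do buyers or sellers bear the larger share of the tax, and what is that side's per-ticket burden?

Buyers bear the larger share: $12.5 per ticket.

Without the tax, 391 − 4p = 5p − 149 gives 9p = 540, so p* = $60 and q* = 151.
With the tax collected from buyers, demand (in seller-price terms) shifts: qd = 391 − 4(p + 22.5).
Solving gives q = 101 with buyers paying $72.5 and sellers receiving $50 (the $22.5 wedge).
Per-ticket burden: buyers $12.5, sellers $10.
Buyers take the larger share because demand is less price-elastic here (demand slope 4 vs supply slope 5).
The less price-elastic side of the market bears the larger share of a per-unit tax.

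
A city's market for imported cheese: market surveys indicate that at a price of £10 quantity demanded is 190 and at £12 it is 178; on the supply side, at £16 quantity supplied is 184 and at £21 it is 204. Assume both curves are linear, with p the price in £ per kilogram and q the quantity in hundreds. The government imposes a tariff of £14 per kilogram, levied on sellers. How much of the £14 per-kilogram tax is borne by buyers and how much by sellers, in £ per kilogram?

Buyers bear £5.6 per kilogram; sellers bear £8.4 per kilogram.

Demand slope: (178 − 190)/(12 − 10) = -6, so qd = 250 − 6p.
Supply slope: (204 − 184)/(21 − 16) = 4, so qs = 4p + 120.
Without the tax, 250 − 6p = 4p + 120 gives 10p = 130, so p* = £13 and q* = 172.
With the tax collected from sellers, supply shifts: qs = 4(p − 14) + 120.
Solving gives q = 138.4 with buyers paying £18.6 and sellers receiving £4.6 (the £14 wedge).
Burden on buyers: £5.6; on sellers: £8.4. (They sum to £14.)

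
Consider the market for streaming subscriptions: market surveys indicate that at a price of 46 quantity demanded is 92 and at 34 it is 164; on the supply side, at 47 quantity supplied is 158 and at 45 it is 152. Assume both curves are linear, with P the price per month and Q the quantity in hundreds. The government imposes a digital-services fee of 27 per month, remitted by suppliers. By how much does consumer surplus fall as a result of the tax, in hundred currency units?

Demand slope: (164 − 92)/(34 − 46) = -6, so Qd = 368 − 6P.
Supply slope: (152 − 158)/(45 − 47) = 3, so Qs = 3P + 17.
Before the tax: set 368 − 6P = 3P + 17 → P* = 39, Q* = 134.
With the tax collected from suppliers, supply shifts: Qs = 3(P − 27) + 17.
Solving gives Q = 80 with buyers paying 48 and suppliers receiving 21 (the 27 wedge).
ΔCS is the trapezoid between Q = 80 and Q = 134 of height 9: ½ · (134 + 80) · 9 = 963.

Consumer surplus falls by 963 hundred.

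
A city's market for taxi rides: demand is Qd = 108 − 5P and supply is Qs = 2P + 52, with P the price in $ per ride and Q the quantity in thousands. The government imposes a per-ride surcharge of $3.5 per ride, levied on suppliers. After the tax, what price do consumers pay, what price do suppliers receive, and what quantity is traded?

Before the tax: set 108 − 5P = 2P + 52 → P* = $8, Q* = 68.
With the tax collected from suppliers, supply shifts: Qs = 2(P − 3.5) + 52.
Solving gives Q = 63 with consumers paying $9 and suppliers receiving $5.5 (the $3.5 wedge).

Consumers pay $9; suppliers receive $5.5; quantity = 63.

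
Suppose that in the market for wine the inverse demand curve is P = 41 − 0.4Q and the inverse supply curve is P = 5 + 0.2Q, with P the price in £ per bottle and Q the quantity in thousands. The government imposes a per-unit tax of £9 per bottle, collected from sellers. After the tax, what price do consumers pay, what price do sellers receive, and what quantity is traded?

Consumers pay £23; sellers receive £14; quantity = 45.

Rewrite in direct form: Qd = 102.5 − 2.5P and Qs = 5P − 25.
Before the tax: set 102.5 − 2.5P = 5P − 25 → P* = £17, Q* = 60.
With the tax collected from sellers, supply shifts: Qs = 5(P − 9) − 25.
Solving gives Q = 45 with consumers paying £23 and sellers receiving £14 (the £9 wedge).
The less price-elastic side of the market bears the larger share of a per-unit tax.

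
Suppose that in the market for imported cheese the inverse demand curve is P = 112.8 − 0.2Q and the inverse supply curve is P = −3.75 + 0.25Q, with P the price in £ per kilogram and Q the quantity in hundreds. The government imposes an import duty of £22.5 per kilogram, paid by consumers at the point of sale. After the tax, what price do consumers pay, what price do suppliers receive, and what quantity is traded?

Inverting to Q(P) form: Qd = 564 − 5P; Qs = 4P + 15.
Without the tax, 564 − 5P = 4P + 15 gives 9P = 549, so P* = £61 and Q* = 259.
With the tax collected from consumers, demand (in seller-price terms) shifts: Qd = 564 − 5(P + 22.5).
New equilibrium: consumers pay £71, suppliers receive £48.5, Q = 209. (Wedge: Pb − Ps = 22.5.)
The less price-elastic side of the market bears the larger share of a per-unit tax.

Consumers pay £71; suppliers receive £48.5; quantity = 209.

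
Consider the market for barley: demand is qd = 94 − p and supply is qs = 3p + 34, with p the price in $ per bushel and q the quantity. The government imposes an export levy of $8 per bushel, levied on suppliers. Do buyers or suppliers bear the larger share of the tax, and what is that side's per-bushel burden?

Before the tax: set 94 − p = 3p + 34 → p* = $15, q* = 79.
With the tax collected from suppliers, supply shifts: qs = 3(p − 8) + 34.
New equilibrium: buyers pay $21, suppliers receive $13, q = 73. (Wedge: pb − ps = 8.)
Per-bushel burden: buyers $6, suppliers $2.
Buyers take the larger share because demand is less price-elastic here (demand slope 1 vs supply slope 3).

Buyers bear the larger share: $6 per bushel.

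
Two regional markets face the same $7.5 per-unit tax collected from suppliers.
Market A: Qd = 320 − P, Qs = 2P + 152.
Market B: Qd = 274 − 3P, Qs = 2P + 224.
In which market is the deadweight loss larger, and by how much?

Market B, by $15.

Market A: pre-tax P* = $56, Q* = 264; post-tax Q = 259; deadweight loss = $18.75.
Market B: pre-tax P* = $10, Q* = 244; post-tax Q = 235; deadweight loss = $33.75.
Difference: $18.75 vs $33.75 → market B is larger by $15.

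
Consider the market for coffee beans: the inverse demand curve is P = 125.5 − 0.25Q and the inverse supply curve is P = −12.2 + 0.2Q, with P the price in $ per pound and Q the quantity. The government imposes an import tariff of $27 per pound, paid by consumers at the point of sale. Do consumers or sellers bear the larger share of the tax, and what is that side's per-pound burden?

Consumers bear the larger share: $15 per pound.

Rewrite in direct form: Qd = 502 − 4P and Qs = 5P + 61.
Without the tax, 502 − 4P = 5P + 61 gives 9P = 441, so P* = $49 and Q* = 306.
With the tax collected from consumers, demand (in seller-price terms) shifts: Qd = 502 − 4(P + 27).
New equilibrium: consumers pay $64, sellers receive $37, Q = 246. (Wedge: Pb − Ps = 27.)
Per-pound burden: consumers $15, sellers $12.
Consumers take the larger share because demand is less price-elastic here (demand slope 4 vs supply slope 5).
The less price-elastic side of the market bears the larger share of a per-unit tax.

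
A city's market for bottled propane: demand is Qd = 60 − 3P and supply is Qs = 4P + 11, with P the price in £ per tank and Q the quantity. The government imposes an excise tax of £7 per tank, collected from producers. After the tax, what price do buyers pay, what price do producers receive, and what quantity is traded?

Without the tax, 60 − 3P = 4P + 11 gives 7P = 49, so P* = £7 and Q* = 39.
With the tax collected from producers, supply shifts: Qs = 4(P − 7) + 11.
Solving gives Q = 27 with buyers paying £11 and producers receiving £4 (the £7 wedge).
The less price-elastic side of the market bears the larger share of a per-unit tax.

Buyers pay £11; producers receive £4; quantity = 27.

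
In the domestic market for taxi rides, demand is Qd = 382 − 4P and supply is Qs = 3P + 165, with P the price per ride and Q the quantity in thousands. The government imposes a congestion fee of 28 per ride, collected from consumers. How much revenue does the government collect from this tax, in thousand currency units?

Without the tax, 382 − 4P = 3P + 165 gives 7P = 217, so P* = 31 and Q* = 258.
With the tax collected from consumers, demand (in seller-price terms) shifts: Qd = 382 − 4(P + 28).
New equilibrium: consumers pay 43, producers receive 15, Q = 210. (Wedge: Pb − Ps = 28.)
Revenue = t · Q = 28 · 210 = 5880.

Tax revenue = 5880 thousand.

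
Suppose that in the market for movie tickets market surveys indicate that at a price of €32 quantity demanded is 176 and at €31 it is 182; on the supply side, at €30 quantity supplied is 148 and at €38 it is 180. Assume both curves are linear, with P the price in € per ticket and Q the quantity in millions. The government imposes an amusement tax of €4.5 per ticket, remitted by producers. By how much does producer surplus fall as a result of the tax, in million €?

Producer surplus falls by €428.22 million.

Demand slope: (182 − 176)/(31 − 32) = -6, so Qd = 368 − 6P.
Supply slope: (180 − 148)/(38 − 30) = 4, so Qs = 4P + 28.
Before the tax: set 368 − 6P = 4P + 28 → P* = €34, Q* = 164.
With the tax collected from producers, supply shifts: Qs = 4(P − 4.5) + 28.
New equilibrium: consumers pay €35.8, producers receive €31.3, Q = 153.2. (Wedge: Pb − Ps = 4.5.)
ΔPS is the trapezoid between Q = 153.2 and Q = 164 of height €2.7: ½ · (164 + 153.2) · 2.7 = €428.22.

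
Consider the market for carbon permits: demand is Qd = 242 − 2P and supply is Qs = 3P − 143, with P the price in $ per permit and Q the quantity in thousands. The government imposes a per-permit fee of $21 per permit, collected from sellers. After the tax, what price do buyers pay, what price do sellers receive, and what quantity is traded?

Before the tax: set 242 − 2P = 3P − 143 → P* = $77, Q* = 88.
With the tax collected from sellers, supply shifts: Qs = 3(P − 21) − 143.
New equilibrium: buyers pay $89.6, sellers receive $68.6, Q = 62.8. (Wedge: Pb − Ps = 21.)

Buyers pay $89.6; sellers receive $68.6; quantity = 62.8.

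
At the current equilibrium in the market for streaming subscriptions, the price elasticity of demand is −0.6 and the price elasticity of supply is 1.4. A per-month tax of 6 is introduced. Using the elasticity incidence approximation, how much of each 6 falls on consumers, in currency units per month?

Incidence ratio: consumers' share ≈ εs / (εs + |εd|) = 1.4 / (1.4 + 0.6) = 0.7.
So consumers bear ≈ 0.7 × 6 = 4.2; suppliers bear 1.8.

Consumers bear ≈ 4.2 per month.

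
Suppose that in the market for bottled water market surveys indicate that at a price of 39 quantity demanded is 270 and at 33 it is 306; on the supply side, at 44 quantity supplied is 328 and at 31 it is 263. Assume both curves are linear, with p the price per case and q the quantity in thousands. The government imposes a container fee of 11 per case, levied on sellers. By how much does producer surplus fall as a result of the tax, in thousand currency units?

Demand slope: (306 − 270)/(33 − 39) = -6, so qd = 504 − 6p.
Supply slope: (263 − 328)/(31 − 44) = 5, so qs = 5p + 108.
Before the tax: set 504 − 6p = 5p + 108 → p* = 36, q* = 288.
With the tax collected from sellers, supply shifts: qs = 5(p − 11) + 108.
New equilibrium: buyers pay 41, sellers receive 30, q = 258. (Wedge: pb − ps = 11.)
ΔPS is the trapezoid between Q = 258 and Q = 288 of height 6: ½ · (288 + 258) · 6 = 1638.

Producer surplus falls by 1638 thousand.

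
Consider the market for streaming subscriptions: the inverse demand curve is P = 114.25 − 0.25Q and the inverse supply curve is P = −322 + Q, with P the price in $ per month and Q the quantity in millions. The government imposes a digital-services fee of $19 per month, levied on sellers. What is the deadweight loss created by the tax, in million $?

Deadweight loss = $144.4 million.

Rewrite in direct form: Qd = 457 − 4P and Qs = P + 322.
Before the tax: set 457 − 4P = P + 322 → P* = $27, Q* = 349.
With the tax collected from sellers, supply shifts: Qs = (P − 19) + 322.
Solving gives Q = 333.8 with buyers paying $30.8 and sellers receiving $11.8 (the $19 wedge).
Quantity falls by |ΔQ| = |349 − 333.8| = 15.2.
DWL = ½ · t · |ΔQ| = ½ · 19 · 15.2 = $144.4.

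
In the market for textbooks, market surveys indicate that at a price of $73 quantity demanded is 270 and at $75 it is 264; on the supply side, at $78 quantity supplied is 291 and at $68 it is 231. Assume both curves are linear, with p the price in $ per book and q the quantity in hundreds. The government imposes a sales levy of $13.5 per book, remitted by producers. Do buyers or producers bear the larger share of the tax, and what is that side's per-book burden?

Buyers bear the larger share: $9 per book.

Demand slope: (264 − 270)/(75 − 73) = -3, so qd = 489 − 3p.
Supply slope: (231 − 291)/(68 − 78) = 6, so qs = 6p − 177.
Without the tax, 489 − 3p = 6p − 177 gives 9p = 666, so p* = $74 and q* = 267.
With the tax collected from producers, supply shifts: qs = 6(p − 13.5) − 177.
Solving gives q = 240 with buyers paying $83 and producers receiving $69.5 (the $13.5 wedge).
Per-book burden: buyers $9, producers $4.5.
Buyers take the larger share because demand is less price-elastic here (demand slope 3 vs supply slope 6).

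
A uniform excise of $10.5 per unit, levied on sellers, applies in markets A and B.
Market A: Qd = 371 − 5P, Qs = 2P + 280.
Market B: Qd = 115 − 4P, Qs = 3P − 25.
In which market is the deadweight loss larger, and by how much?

Market A: pre-tax P* = $13, Q* = 306; post-tax Q = 291; deadweight loss = $78.75.
Market B: pre-tax P* = $20, Q* = 35; post-tax Q = 17; deadweight loss = $94.5.
Difference: $78.75 vs $94.5 → market B is larger by $15.75.

Market B, by $15.75.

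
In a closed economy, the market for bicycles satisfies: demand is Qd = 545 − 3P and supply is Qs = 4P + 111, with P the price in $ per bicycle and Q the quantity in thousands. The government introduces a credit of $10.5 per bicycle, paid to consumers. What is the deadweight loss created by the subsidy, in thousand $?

Without the subsidy, 545 − 3P = 4P + 111 gives 7P = 434, so P* = $62 and Q* = 359.
With a per-unit subsidy paid to consumers, each effectively pays P − 10.5, so demand becomes Qd = 545 − 3(P − 10.5).
Solving gives Q = 377 with consumers paying $56 and suppliers receiving $66.5 (the $10.5 wedge).
Quantity rises by |ΔQ| = |359 − 377| = 18.
DWL = ½ · t · |ΔQ| = ½ · 10.5 · 18 = $94.5.

Deadweight loss = $94.5 thousand.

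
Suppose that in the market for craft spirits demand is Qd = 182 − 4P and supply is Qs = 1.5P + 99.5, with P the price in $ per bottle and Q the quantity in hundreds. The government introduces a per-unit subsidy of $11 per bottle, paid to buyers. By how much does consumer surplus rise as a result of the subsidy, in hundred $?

Consumer surplus rises by $384 hundred.

Without the subsidy, 182 − 4P = 1.5P + 99.5 gives 5.5P = 82.5, so P* = $15 and Q* = 122.
With a per-unit subsidy paid to buyers, each effectively pays P − 11, so demand becomes Qd = 182 − 4(P − 11).
New equilibrium: buyers pay $12, suppliers receive $23, Q = 134. (Wedge: Pb − Ps = −11.)
ΔCS is the trapezoid between Q = 134 and Q = 122 of height $3: ½ · (122 + 134) · 3 = $384.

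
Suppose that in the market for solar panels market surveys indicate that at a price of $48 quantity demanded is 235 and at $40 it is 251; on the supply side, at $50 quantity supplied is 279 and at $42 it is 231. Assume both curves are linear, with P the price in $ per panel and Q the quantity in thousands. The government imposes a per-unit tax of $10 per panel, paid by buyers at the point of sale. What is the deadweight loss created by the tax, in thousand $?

Deadweight loss = $75 thousand.

Demand slope: (251 − 235)/(40 − 48) = -2, so Qd = 331 − 2P.
Supply slope: (231 − 279)/(42 − 50) = 6, so Qs = 6P − 21.
Before the tax: set 331 − 2P = 6P − 21 → P* = $44, Q* = 243.
With the tax collected from buyers, demand (in seller-price terms) shifts: Qd = 331 − 2(P + 10).
New equilibrium: buyers pay $51.5, producers receive $41.5, Q = 228. (Wedge: Pb − Ps = 10.)
Quantity falls by |ΔQ| = |243 − 228| = 15.
DWL = ½ · t · |ΔQ| = ½ · 10 · 15 = $75.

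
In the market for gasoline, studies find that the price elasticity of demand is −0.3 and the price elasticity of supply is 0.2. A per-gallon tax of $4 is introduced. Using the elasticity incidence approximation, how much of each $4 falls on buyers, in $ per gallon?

Incidence ratio: buyers' share ≈ εs / (εs + |εd|) = 0.2 / (0.2 + 0.3) = 0.4.
So buyers bear ≈ 0.4 × $4 = $1.6; sellers bear $2.4.

Buyers bear ≈ $1.6 per gallon.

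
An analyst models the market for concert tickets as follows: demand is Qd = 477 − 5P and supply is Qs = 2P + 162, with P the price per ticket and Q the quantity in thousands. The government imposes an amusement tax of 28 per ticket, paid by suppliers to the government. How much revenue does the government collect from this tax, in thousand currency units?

Without the tax, 477 − 5P = 2P + 162 gives 7P = 315, so P* = 45 and Q* = 252.
With the tax collected from suppliers, supply shifts: Qs = 2(P − 28) + 162.
Solving gives Q = 212 with buyers paying 53 and suppliers receiving 25 (the 28 wedge).
Revenue = t · Q = 28 · 212 = 5936.

Tax revenue = 5936 thousand.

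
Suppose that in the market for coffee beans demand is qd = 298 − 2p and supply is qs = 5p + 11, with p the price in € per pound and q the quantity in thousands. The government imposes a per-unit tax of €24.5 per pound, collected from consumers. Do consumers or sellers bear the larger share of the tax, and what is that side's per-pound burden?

Consumers bear the larger share: €17.5 per pound.

Before the tax: set 298 − 2p = 5p + 11 → p* = €41, q* = 216.
With the tax collected from consumers, demand (in seller-price terms) shifts: qd = 298 − 2(p + 24.5).
New equilibrium: consumers pay €58.5, sellers receive €34, q = 181. (Wedge: pb − ps = 24.5.)
Per-pound burden: consumers €17.5, sellers €7.
Consumers take the larger share because demand is less price-elastic here (demand slope 2 vs supply slope 5).
The less price-elastic side of the market bears the larger share of a per-unit tax.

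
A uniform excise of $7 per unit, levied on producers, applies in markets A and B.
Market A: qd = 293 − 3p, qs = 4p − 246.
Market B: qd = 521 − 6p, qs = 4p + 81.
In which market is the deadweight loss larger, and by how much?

Market B, by $16.8.

Market A: pre-tax p* = $77, q* = 62; post-tax q = 50; deadweight loss = $42.
Market B: pre-tax p* = $44, q* = 257; post-tax q = 240.2; deadweight loss = $58.8.
Difference: $42 vs $58.8 → market B is larger by $16.8.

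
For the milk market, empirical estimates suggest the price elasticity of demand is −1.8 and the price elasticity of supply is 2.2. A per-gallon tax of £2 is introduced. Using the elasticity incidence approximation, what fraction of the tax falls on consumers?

Consumers' share ≈ 0.55.

Incidence ratio: consumers' share ≈ εs / (εs + |εd|) = 2.2 / (2.2 + 1.8) = 0.55.
Supply is the more elastic side, so consumers bear the larger share.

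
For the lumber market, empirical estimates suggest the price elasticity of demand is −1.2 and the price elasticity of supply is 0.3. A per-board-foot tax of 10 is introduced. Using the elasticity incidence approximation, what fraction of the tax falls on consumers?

Incidence ratio: consumers' share ≈ εs / (εs + |εd|) = 0.3 / (0.3 + 1.2) = 0.2.
Supply is the less elastic side, so consumers bear the smaller share.

Consumers' share ≈ 0.2.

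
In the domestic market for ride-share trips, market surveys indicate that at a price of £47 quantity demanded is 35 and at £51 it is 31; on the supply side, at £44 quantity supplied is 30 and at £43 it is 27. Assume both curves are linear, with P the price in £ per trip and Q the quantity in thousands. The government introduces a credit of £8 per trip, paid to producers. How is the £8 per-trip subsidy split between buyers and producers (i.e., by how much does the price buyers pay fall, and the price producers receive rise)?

Demand slope: (31 − 35)/(51 − 47) = -1, so Qd = 82 − P.
Supply slope: (27 − 30)/(43 − 44) = 3, so Qs = 3P − 102.
Without the subsidy, 82 − P = 3P − 102 gives 4P = 184, so P* = £46 and Q* = 36.
With a per-unit subsidy paid to producers, each receives P + 8 per unit sold, so supply becomes Qs = 3(P + 8) − 102.
New equilibrium: buyers pay £40, producers receive £48, Q = 42. (Wedge: Pb − Ps = −8.)
Gain to buyers: £6; to producers: £2. (They sum to £8.)

Buyers gain £6 per trip; producers gain £2 per trip.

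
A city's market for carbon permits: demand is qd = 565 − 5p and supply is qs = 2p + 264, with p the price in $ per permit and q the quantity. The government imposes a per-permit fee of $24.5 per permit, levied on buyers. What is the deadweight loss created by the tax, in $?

Before the tax: set 565 − 5p = 2p + 264 → p* = $43, q* = 350.
With the tax collected from buyers, demand (in seller-price terms) shifts: qd = 565 − 5(p + 24.5).
Solving gives q = 315 with buyers paying $50 and producers receiving $25.5 (the $24.5 wedge).
Quantity falls by |ΔQ| = |350 − 315| = 35.
DWL = ½ · t · |ΔQ| = ½ · 24.5 · 35 = $428.75.

Deadweight loss = $428.75.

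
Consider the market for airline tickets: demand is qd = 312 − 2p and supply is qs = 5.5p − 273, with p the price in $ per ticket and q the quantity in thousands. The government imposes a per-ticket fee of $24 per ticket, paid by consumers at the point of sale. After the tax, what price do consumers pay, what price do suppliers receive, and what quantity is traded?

Without the tax, 312 − 2p = 5.5p − 273 gives 7.5p = 585, so p* = $78 and q* = 156.
With the tax collected from consumers, demand (in seller-price terms) shifts: qd = 312 − 2(p + 24).
New equilibrium: consumers pay $95.6, suppliers receive $71.6, q = 120.8. (Wedge: pb − ps = 24.)

Consumers pay $95.6; suppliers receive $71.6; quantity = 120.8.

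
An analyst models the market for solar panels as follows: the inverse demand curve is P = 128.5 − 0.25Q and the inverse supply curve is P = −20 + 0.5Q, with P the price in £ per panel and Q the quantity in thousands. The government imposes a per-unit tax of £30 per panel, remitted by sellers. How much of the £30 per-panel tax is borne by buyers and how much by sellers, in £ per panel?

Buyers bear £10 per panel; sellers bear £20 per panel.

Rewrite in direct form: Qd = 514 − 4P and Qs = 2P + 40.
Before the tax: set 514 − 4P = 2P + 40 → P* = £79, Q* = 198.
With the tax collected from sellers, supply shifts: Qs = 2(P − 30) + 40.
New equilibrium: buyers pay £89, sellers receive £59, Q = 158. (Wedge: Pb − Ps = 30.)
Burden on buyers: £10; on sellers: £20. (They sum to £30.)
The less price-elastic side of the market bears the larger share of a per-unit tax.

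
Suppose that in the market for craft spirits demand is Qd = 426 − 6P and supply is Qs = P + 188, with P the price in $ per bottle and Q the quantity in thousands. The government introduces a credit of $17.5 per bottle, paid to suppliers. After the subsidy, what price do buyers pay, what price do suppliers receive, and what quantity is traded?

Buyers pay $31.5; suppliers receive $49; quantity = 237.

Without the subsidy, 426 − 6P = P + 188 gives 7P = 238, so P* = $34 and Q* = 222.
With a per-unit subsidy paid to suppliers, each receives P + 17.5 per unit sold, so supply becomes Qs = (P + 17.5) + 188.
Solving gives Q = 237 with buyers paying $31.5 and suppliers receiving $49 (the $17.5 wedge).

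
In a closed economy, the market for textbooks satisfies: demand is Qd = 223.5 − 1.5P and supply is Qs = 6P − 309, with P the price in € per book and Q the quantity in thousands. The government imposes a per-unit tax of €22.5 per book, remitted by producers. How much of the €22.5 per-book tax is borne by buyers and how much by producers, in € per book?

Without the tax, 223.5 − 1.5P = 6P − 309 gives 7.5P = 532.5, so P* = €71 and Q* = 117.
With the tax collected from producers, supply shifts: Qs = 6(P − 22.5) − 309.
New equilibrium: buyers pay €89, producers receive €66.5, Q = 90. (Wedge: Pb − Ps = 22.5.)
Burden on buyers: €18; on producers: €4.5. (They sum to €22.5.)

Buyers bear €18 per book; producers bear €4.5 per book.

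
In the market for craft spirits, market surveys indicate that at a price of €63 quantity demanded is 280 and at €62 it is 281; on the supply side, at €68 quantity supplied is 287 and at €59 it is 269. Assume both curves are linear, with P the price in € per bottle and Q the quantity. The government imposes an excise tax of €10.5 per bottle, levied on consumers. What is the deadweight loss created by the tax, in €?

Demand slope: (281 − 280)/(62 − 63) = -1, so Qd = 343 − P.
Supply slope: (269 − 287)/(59 − 68) = 2, so Qs = 2P + 151.
Before the tax: set 343 − P = 2P + 151 → P* = €64, Q* = 279.
With the tax collected from consumers, demand (in seller-price terms) shifts: Qd = 343 − (P + 10.5).
Solving gives Q = 272 with consumers paying €71 and suppliers receiving €60.5 (the €10.5 wedge).
Quantity falls by |ΔQ| = |279 − 272| = 7.
DWL = ½ · t · |ΔQ| = ½ · 10.5 · 7 = €36.75.

Deadweight loss = €36.75.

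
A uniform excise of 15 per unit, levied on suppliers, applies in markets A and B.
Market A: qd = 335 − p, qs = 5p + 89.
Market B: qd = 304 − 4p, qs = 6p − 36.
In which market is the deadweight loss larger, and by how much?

Market B, by 176.25.

Market A: pre-tax p* = 41, q* = 294; post-tax q = 281.5; deadweight loss = 93.75.
Market B: pre-tax p* = 34, q* = 168; post-tax q = 132; deadweight loss = 270.
Difference: 93.75 vs 270 → market B is larger by 176.25.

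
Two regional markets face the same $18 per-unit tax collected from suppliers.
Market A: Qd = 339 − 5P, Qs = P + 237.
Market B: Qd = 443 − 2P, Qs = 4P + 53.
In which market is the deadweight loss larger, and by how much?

Market A: pre-tax P* = $17, Q* = 254; post-tax Q = 239; deadweight loss = $135.
Market B: pre-tax P* = $65, Q* = 313; post-tax Q = 289; deadweight loss = $216.
Difference: $135 vs $216 → market B is larger by $81.

Market B, by $81.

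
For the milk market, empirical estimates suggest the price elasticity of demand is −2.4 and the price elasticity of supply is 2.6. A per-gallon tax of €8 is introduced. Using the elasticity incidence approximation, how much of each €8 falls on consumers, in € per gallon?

Incidence ratio: consumers' share ≈ εs / (εs + |εd|) = 2.6 / (2.6 + 2.4) = 0.52.
So consumers bear ≈ 0.52 × €8 = €4.16; sellers bear €3.84.

Consumers bear ≈ €4.16 per gallon.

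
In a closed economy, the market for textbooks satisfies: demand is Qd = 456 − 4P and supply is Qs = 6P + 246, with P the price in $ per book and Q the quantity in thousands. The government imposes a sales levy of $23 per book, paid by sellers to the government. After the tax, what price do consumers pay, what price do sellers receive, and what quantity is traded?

Without the tax, 456 − 4P = 6P + 246 gives 10P = 210, so P* = $21 and Q* = 372.
With the tax collected from sellers, supply shifts: Qs = 6(P − 23) + 246.
New equilibrium: consumers pay $34.8, sellers receive $11.8, Q = 316.8. (Wedge: Pb − Ps = 23.)

Consumers pay $34.8; sellers receive $11.8; quantity = 316.8.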